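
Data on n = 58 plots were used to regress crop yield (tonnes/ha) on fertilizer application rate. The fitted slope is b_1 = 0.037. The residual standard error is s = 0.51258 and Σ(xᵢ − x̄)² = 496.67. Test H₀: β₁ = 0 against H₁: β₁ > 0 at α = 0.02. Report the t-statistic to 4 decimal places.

SE(b_1) = s/√Sₓₓ = 0.51258/√496.67 = 0.023.
t = 0.037 / 0.023 = 1.6087.
df = n − 2 = 56.
One-sided p ≈ 0.0567, which is ≥ 0.02, so fail to reject H₀.
The data do not give significant evidence that the true slope on fertilizer application rate is positive.

t = 1.6087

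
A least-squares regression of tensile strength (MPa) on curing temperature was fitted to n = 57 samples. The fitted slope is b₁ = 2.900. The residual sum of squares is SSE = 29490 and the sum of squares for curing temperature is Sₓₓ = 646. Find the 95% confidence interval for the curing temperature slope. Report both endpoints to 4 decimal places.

(1.0742, 4.7258)

MSE = SSE/(n − 2) = 29490/55 = 536.182.
SE(b₁) = √(MSE/Sₓₓ) = √(536.182/646) = 0.911045.
df = n − 2 = 55.
t* = t_{0.025, 55} = 2.004045.
Margin = t* × SE = 2.004045 × 0.911045 = 1.825775.
CI: 2.900 ± 1.825775 → (1.0742, 4.7258).
With 95% confidence, each one-unit increase in curing temperature is associated with a change of between 1.0742 and 4.7258 MPa in tensile strength.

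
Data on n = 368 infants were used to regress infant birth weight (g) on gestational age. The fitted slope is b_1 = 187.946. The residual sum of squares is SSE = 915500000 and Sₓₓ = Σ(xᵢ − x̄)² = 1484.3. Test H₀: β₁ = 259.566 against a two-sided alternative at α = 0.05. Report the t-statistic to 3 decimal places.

MSE = SSE/(n − 2) = 915500000/366 = 2.50137e+06.
SE(b_1) = √(MSE/Sₓₓ) = √(2.50137e+06/1484.3) = 41.0514.
t = (187.946 − 259.566) / 41.0514 = -1.745.
df = n − 2 = 366.
Two-sided p ≈ 0.0819, which is ≥ 0.05, so fail to reject H₀.
The data are consistent with a true slope of 259.566 g per unit of gestational age.

t = -1.745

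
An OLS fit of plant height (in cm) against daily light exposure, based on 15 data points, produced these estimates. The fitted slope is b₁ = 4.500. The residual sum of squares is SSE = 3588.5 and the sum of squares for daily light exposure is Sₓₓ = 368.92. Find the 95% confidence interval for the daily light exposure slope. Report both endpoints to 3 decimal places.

(2.631, 6.369)

MSE = SSE/(n − 2) = 3588.5/13 = 276.038.
SE(b₁) = √(MSE/Sₓₓ) = √(276.038/368.92) = 0.865005.
df = n − 2 = 13.
t* = t_{0.025, 13} = 2.160369.
Margin = t* × SE = 2.160369 × 0.865005 = 1.86873.
CI: 4.500 ± 1.86873 → (2.631, 6.369).
With 95% confidence, each one-unit increase in daily light exposure is associated with a change of between 2.631 and 6.369 cm in plant height.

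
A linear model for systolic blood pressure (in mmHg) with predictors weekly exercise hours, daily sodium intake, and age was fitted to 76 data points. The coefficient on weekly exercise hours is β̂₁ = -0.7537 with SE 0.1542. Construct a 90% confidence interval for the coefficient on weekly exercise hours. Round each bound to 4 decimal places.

(-1.0106, -0.4968)

df = n − k − 1 = 76 − 3 − 1 = 72.
t* = t_{0.05, 72} = 1.666294.
Margin = t* × SE = 1.666294 × 0.1542 = 0.256942.
CI: -0.7537 ± 0.256942 → (-1.0106, -0.4968).
With 90% confidence, each one-unit increase in weekly exercise hours is associated with a change of between -1.0106 and -0.4968 mmHg in systolic blood pressure, holding the other predictors fixed.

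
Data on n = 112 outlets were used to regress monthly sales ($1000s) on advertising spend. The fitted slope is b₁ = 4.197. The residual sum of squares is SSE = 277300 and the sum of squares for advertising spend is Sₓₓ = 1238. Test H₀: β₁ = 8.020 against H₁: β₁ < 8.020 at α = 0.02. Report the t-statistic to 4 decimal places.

t = -2.6791

MSE = SSE/(n − 2) = 277300/110 = 2520.91.
SE(b₁) = √(MSE/Sₓₓ) = √(2520.91/1238) = 1.42698.
t = (4.197 − 8.020) / 1.42698 = -2.6791.
df = n − 2 = 110.
One-sided p ≈ 0.0043, which is < 0.02, so reject H₀.
There is evidence that the true slope on advertising spend is below 8.020 $1000s per unit.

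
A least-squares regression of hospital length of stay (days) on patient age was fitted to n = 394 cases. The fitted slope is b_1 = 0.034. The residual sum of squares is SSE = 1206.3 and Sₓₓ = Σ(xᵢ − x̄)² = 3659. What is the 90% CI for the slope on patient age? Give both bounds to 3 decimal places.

MSE = SSE/(n − 2) = 1206.3/392 = 3.0773.
SE(b_1) = √(MSE/Sₓₓ) = √(3.0773/3659) = 0.0290004.
df = n − 2 = 392.
t* = t_{0.05, 392} = 1.64875.
Margin = t* × SE = 1.64875 × 0.0290004 = 0.04781.
CI: 0.034 ± 0.04781 → (-0.014, 0.082).
With 90% confidence, each one-unit increase in patient age is associated with a change of between -0.014 and 0.082 days in hospital length of stay.

(-0.014, 0.082)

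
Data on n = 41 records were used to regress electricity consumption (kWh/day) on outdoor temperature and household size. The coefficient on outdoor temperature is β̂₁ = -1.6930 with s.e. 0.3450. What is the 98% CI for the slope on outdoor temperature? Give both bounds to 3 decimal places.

(-2.531, -0.855)

df = n − k − 1 = 41 − 2 − 1 = 38.
t* = t_{0.01, 38} = 2.428568.
Margin = t* × SE = 2.428568 × 0.3450 = 0.83786.
CI: -1.6930 ± 0.83786 → (-2.531, -0.855).
With 98% confidence, each one-unit increase in outdoor temperature is associated with a change of between -2.531 and -0.855 kWh/day in electricity consumption, holding the other predictors fixed.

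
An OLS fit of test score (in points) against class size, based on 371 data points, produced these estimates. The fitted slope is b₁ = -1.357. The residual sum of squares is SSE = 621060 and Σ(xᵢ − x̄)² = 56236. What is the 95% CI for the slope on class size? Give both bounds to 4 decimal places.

(-1.6972, -1.0168)

MSE = SSE/(n − 2) = 621060/369 = 1683.09.
SE(b₁) = √(MSE/Sₓₓ) = √(1683.09/56236) = 0.173.
df = n − 2 = 369.
t* = t_{0.025, 369} = 1.966414.
Margin = t* × SE = 1.966414 × 0.173 = 0.340190.
CI: -1.357 ± 0.340190 → (-1.6972, -1.0168).
With 95% confidence, each one-unit increase in class size is associated with a change of between -1.6972 and -1.0168 points in test score.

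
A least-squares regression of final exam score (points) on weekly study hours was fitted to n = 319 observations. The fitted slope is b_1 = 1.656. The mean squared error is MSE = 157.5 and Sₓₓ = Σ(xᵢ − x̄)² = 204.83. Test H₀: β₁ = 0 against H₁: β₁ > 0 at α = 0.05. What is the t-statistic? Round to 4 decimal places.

SE(b_1) = √(MSE/Sₓₓ) = √(157.5/204.83) = 0.876887.
t = 1.656 / 0.876887 = 1.8885.
df = n − 2 = 317.
One-sided p ≈ 0.0299, which is < 0.05, so reject H₀.
There is evidence that the true slope on weekly study hours is positive.

t = 1.8885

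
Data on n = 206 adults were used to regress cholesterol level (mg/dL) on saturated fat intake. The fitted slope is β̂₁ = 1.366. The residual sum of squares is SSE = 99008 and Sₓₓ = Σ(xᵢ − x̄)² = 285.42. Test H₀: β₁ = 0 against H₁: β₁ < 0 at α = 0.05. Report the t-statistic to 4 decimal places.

MSE = SSE/(n − 2) = 99008/204 = 485.333.
SE(β̂₁) = √(MSE/Sₓₓ) = √(485.333/285.42) = 1.304.
t = 1.366 / 1.304 = 1.0475.
df = n − 2 = 204.
One-sided p ≈ 0.8520, which is ≥ 0.05, so fail to reject H₀.
The data do not give significant evidence that the true slope on saturated fat intake is negative.

t = 1.0475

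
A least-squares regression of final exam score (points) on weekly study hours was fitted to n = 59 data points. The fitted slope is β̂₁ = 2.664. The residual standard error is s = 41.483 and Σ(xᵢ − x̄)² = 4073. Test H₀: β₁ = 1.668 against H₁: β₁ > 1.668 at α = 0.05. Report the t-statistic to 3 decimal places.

t = 1.532

SE(β̂₁) = s/√Sₓₓ = 41.483/√4073 = 0.649999.
t = (2.664 − 1.668) / 0.649999 = 1.532.
df = n − 2 = 57.
One-sided p ≈ 0.0655, which is ≥ 0.05, so fail to reject H₀.
The data do not give significant evidence that the true slope on weekly study hours exceeds 1.668 points per unit.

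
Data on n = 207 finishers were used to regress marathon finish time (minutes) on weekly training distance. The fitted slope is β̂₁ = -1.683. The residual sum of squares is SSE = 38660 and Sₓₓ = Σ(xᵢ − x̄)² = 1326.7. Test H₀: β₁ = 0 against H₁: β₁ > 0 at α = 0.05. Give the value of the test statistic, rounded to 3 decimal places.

t = -4.464

MSE = SSE/(n − 2) = 38660/205 = 188.585.
SE(β̂₁) = √(MSE/Sₓₓ) = √(188.585/1326.7) = 0.377023.
t = -1.683 / 0.377023 = -4.464.
df = n − 2 = 205.
One-sided p ≈ 1.0000, which is ≥ 0.05, so fail to reject H₀.
The data do not give significant evidence that the true slope on weekly training distance is positive.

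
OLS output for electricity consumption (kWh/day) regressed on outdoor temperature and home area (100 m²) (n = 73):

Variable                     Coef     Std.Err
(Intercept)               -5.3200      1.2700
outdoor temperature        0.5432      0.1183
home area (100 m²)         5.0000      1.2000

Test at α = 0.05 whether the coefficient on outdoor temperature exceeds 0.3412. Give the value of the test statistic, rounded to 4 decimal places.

t = 1.7075

Read off: b = 0.5432, SE = 0.1183 for outdoor temperature.
H₀: β₁ = 0.3412 vs H₁: β₁ > 0.3412.
t = (0.5432 − 0.3412) / 0.1183 = 1.7075.
df = n − k − 1 = 73 − 2 − 1 = 70.
One-sided p ≈ 0.0461, which is < 0.05, so reject H₀.
There is evidence that the true slope on outdoor temperature exceeds 0.3412 kWh/day per unit, holding the other predictors fixed.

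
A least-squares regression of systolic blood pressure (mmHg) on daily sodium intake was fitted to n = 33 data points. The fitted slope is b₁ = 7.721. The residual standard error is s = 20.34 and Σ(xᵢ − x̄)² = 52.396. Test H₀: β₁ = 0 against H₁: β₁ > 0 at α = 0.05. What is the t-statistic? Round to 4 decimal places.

t = 2.7477

SE(b₁) = s/√Sₓₓ = 20.34/√52.396 = 2.80997.
t = 7.721 / 2.80997 = 2.7477.
df = n − 2 = 31.
One-sided p ≈ 0.0050, which is < 0.05, so reject H₀.
There is evidence that the true slope on daily sodium intake is positive.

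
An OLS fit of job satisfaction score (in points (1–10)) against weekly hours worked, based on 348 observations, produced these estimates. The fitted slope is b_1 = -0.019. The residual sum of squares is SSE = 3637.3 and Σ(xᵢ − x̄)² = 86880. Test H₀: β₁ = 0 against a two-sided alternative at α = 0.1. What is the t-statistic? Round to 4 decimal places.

MSE = SSE/(n − 2) = 3637.3/346 = 10.5124.
SE(b_1) = √(MSE/Sₓₓ) = √(10.5124/86880) = 0.011.
t = -0.019 / 0.011 = -1.7273.
df = n − 2 = 346.
Two-sided p ≈ 0.0850, which is < 0.1, so reject H₀.
There is evidence that weekly hours worked is associated with job satisfaction score.

t = -1.7273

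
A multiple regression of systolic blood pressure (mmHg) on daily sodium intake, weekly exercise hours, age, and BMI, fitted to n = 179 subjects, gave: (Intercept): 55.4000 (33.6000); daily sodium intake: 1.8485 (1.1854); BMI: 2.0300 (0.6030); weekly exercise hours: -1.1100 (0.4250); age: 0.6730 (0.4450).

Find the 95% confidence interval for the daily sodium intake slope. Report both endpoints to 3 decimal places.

(-0.491, 4.188)

Read off: b = 1.8485, SE = 1.1854 for daily sodium intake.
df = n − k − 1 = 179 − 4 − 1 = 174.
t* = t_{0.025, 174} = 1.973691.
Margin = t* × SE = 1.973691 × 1.1854 = 2.33961.
CI: 1.8485 ± 2.33961 → (-0.491, 4.188).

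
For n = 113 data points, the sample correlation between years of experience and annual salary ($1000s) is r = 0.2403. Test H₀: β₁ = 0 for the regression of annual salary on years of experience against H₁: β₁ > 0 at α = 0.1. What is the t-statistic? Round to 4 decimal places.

t = 2.6081

t = r·√(n − 2)/√(1 − r²) = 0.2403·√111/√0.942256 = 2.6081.
df = n − 2 = 111.
One-sided p ≈ 0.0052, which is < 0.1, so reject H₀.
There is evidence of a linear association between years of experience and annual salary.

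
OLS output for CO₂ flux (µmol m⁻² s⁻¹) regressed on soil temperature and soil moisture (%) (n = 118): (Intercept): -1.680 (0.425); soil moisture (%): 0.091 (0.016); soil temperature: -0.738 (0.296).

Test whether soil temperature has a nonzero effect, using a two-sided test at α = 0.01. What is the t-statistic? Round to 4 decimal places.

Read off: b = -0.738, SE = 0.296 for soil temperature.
H₀: β₁ = 0 vs H₁: β₁ ≠ 0.
t = -0.738 / 0.296 = -2.4932.
df = n − k − 1 = 118 − 2 − 1 = 115.
Two-sided p ≈ 0.0141, which is ≥ 0.01, so fail to reject H₀.
The data do not give significant evidence of an association between soil temperature and CO₂ flux, after adjusting for the other predictors.

t = -2.4932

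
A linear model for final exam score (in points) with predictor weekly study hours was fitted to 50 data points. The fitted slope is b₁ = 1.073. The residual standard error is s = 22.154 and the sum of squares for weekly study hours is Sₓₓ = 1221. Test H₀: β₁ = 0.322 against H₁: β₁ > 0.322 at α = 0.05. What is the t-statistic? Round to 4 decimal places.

SE(b₁) = s/√Sₓₓ = 22.154/√1221 = 0.634007.
t = (1.073 − 0.322) / 0.634007 = 1.1845.
df = n − 2 = 48.
One-sided p ≈ 0.1210, which is ≥ 0.05, so fail to reject H₀.
The data do not give significant evidence that the true slope on weekly study hours exceeds 0.322 points per unit.

t = 1.1845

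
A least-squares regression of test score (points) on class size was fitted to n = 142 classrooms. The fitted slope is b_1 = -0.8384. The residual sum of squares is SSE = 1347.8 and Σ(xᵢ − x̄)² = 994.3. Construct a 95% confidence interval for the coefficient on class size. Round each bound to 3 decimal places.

MSE = SSE/(n − 2) = 1347.8/140 = 9.62714.
SE(b_1) = √(MSE/Sₓₓ) = √(9.62714/994.3) = 0.0983988.
df = n − 2 = 140.
t* = t_{0.025, 140} = 1.977054.
Margin = t* × SE = 1.977054 × 0.0983988 = 0.19454.
CI: -0.8384 ± 0.19454 → (-1.033, -0.644).
With 95% confidence, each one-unit increase in class size is associated with a change of between -1.033 and -0.644 points in test score.

(-1.033, -0.644)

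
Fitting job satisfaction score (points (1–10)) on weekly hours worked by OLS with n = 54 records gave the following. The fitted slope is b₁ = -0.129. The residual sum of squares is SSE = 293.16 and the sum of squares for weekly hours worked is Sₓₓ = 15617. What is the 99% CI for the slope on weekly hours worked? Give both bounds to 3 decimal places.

(-0.180, -0.078)

MSE = SSE/(n − 2) = 293.16/52 = 5.63769.
SE(b₁) = √(MSE/Sₓₓ) = √(5.63769/15617) = 0.0189999.
df = n − 2 = 52.
t* = t_{0.005, 52} = 2.673734.
Margin = t* × SE = 2.673734 × 0.0189999 = 0.05080.
CI: -0.129 ± 0.05080 → (-0.180, -0.078).
With 99% confidence, each one-unit increase in weekly hours worked is associated with a change of between -0.180 and -0.078 points (1–10) in job satisfaction score.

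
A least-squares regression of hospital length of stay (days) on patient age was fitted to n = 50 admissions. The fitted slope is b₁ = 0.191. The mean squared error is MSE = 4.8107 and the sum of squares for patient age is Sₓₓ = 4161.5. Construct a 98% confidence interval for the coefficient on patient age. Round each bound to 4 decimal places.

SE(b₁) = √(MSE/Sₓₓ) = √(4.8107/4161.5) = 0.034.
df = n − 2 = 48.
t* = t_{0.01, 48} = 2.406581.
Margin = t* × SE = 2.406581 × 0.034 = 0.081824.
CI: 0.191 ± 0.081824 → (0.1092, 0.2728).
With 98% confidence, each one-unit increase in patient age is associated with a change of between 0.1092 and 0.2728 days in hospital length of stay.

(0.1092, 0.2728)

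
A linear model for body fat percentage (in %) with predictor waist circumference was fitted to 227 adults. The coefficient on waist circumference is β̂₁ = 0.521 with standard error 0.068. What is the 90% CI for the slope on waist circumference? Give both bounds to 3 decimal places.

df = n − 2 = 227 − 2 = 225.
t* = t_{0.05, 225} = 1.651654.
Margin = t* × SE = 1.651654 × 0.068 = 0.11231.
CI: 0.521 ± 0.11231 → (0.409, 0.633).
With 90% confidence, each one-unit increase in waist circumference is associated with a change of between 0.409 and 0.633 % in body fat percentage.

(0.409, 0.633)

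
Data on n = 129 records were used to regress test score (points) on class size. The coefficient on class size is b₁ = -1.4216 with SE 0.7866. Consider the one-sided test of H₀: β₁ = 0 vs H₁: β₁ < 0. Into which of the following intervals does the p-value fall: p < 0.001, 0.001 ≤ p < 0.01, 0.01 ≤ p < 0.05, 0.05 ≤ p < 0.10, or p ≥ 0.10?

0.01 ≤ p < 0.05

t = -1.4216 / 0.7866 = -1.807.
df = n − 2 = 129 − 2 = 127.
One-sided p = P(T_{127} < t) ≈ 0.0365.
So 0.01 ≤ p < 0.05.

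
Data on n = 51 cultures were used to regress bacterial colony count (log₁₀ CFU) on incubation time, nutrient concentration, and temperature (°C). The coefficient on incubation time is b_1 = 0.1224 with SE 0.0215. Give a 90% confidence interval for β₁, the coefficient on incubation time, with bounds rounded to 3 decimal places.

(0.086, 0.158)

df = n − k − 1 = 51 − 3 − 1 = 47.
t* = t_{0.05, 47} = 1.677927.
Margin = t* × SE = 1.677927 × 0.0215 = 0.03608.
CI: 0.1224 ± 0.03608 → (0.086, 0.158).
With 90% confidence, each one-unit increase in incubation time is associated with a change of between 0.086 and 0.158 log₁₀ CFU in bacterial colony count, holding the other predictors fixed.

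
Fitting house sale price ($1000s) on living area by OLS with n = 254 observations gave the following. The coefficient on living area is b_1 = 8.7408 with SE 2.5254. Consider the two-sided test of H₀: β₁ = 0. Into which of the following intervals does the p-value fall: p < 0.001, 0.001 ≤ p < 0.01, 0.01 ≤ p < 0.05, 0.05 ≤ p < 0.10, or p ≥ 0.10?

p < 0.001

t = 8.7408 / 2.5254 = 3.461.
df = n − 2 = 254 − 2 = 252.
Two-sided p = 2·P(T_{252} > |t|) ≈ 0.0006.
So p < 0.001.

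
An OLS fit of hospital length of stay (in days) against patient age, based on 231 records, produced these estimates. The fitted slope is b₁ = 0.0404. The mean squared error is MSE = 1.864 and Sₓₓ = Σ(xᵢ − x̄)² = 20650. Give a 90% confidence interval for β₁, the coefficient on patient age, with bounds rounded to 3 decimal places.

SE(b₁) = √(MSE/Sₓₓ) = √(1.864/20650) = 0.00950086.
df = n − 2 = 229.
t* = t_{0.05, 229} = 1.651535.
Margin = t* × SE = 1.651535 × 0.00950086 = 0.01569.
CI: 0.0404 ± 0.01569 → (0.025, 0.056).
With 90% confidence, each one-unit increase in patient age is associated with a change of between 0.025 and 0.056 days in hospital length of stay.

(0.025, 0.056)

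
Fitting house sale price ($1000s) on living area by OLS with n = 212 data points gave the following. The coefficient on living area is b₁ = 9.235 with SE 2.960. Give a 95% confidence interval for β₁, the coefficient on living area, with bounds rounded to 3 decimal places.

(3.400, 15.070)

df = n − 2 = 212 − 2 = 210.
t* = t_{0.025, 210} = 1.971325.
Margin = t* × SE = 1.971325 × 2.960 = 5.83512.
CI: 9.235 ± 5.83512 → (3.400, 15.070).
With 95% confidence, each one-unit increase in living area is associated with a change of between 3.400 and 15.070 $1000s in house sale price.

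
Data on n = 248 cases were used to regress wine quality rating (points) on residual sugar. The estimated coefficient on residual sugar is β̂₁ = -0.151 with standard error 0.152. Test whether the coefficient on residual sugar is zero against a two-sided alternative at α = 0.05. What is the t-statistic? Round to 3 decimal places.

t = -0.993

H₀: β₁ = 0 vs H₁: β₁ ≠ 0.
t = (β̂₁ − β₁⁰)/SE = -0.151 / 0.152 = -0.993.
df = n − 2 = 248 − 2 = 246.
Two-sided p ≈ 0.3215, which is ≥ 0.05, so fail to reject H₀.
The data do not give significant evidence of an association between residual sugar and wine quality rating.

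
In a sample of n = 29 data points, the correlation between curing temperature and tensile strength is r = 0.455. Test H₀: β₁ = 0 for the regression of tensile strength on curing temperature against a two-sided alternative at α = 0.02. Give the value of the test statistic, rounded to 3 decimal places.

t = 2.655

t = r·√(n − 2)/√(1 − r²) = 0.455·√27/√0.792975 = 2.655.
df = n − 2 = 27.
Two-sided p ≈ 0.0131, which is < 0.02, so reject H₀.
There is evidence of a linear association between curing temperature and tensile strength.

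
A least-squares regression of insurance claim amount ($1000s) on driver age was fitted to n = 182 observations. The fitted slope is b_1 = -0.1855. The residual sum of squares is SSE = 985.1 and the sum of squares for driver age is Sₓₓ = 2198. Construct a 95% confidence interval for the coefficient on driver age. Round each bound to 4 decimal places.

(-0.2840, -0.0870)

MSE = SSE/(n − 2) = 985.1/180 = 5.47278.
SE(b_1) = √(MSE/Sₓₓ) = √(5.47278/2198) = 0.0498988.
df = n − 2 = 180.
t* = t_{0.025, 180} = 1.973231.
Margin = t* × SE = 1.973231 × 0.0498988 = 0.098462.
CI: -0.1855 ± 0.098462 → (-0.2840, -0.0870).
With 95% confidence, each one-unit increase in driver age is associated with a change of between -0.2840 and -0.0870 $1000s in insurance claim amount.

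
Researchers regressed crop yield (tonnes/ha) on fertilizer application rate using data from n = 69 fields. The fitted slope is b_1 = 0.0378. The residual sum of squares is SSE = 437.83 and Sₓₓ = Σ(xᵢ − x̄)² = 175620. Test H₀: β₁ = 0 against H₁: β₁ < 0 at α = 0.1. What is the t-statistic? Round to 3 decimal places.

t = 6.197

MSE = SSE/(n − 2) = 437.83/67 = 6.53478.
SE(b_1) = √(MSE/Sₓₓ) = √(6.53478/175620) = 0.00609998.
t = 0.0378 / 0.00609998 = 6.197.
df = n − 2 = 67.
One-sided p ≈ 1.0000, which is ≥ 0.1, so fail to reject H₀.
The data do not give significant evidence that the true slope on fertilizer application rate is negative.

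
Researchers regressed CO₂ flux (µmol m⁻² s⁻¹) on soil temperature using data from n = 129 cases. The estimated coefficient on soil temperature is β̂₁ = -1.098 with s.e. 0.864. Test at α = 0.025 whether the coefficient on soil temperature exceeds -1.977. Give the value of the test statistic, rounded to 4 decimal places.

H₀: β₁ = -1.977 vs H₁: β₁ > -1.977.
t = (β̂₁ − β₁⁰)/SE = (-1.098 − (-1.977)) / 0.864 = 1.0174.
df = n − 2 = 129 − 2 = 127.
One-sided p ≈ 0.1555, which is ≥ 0.025, so fail to reject H₀.
The data do not give significant evidence that the true slope on soil temperature exceeds -1.977 µmol m⁻² s⁻¹ per unit.

t = 1.0174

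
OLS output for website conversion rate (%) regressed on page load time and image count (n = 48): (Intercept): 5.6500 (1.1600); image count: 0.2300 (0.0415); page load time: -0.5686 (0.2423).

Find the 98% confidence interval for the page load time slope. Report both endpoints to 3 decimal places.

Read off: b = -0.5686, SE = 0.2423 for page load time.
df = n − k − 1 = 48 − 2 − 1 = 45.
t* = t_{0.01, 45} = 2.412116.
Margin = t* × SE = 2.412116 × 0.2423 = 0.58446.
CI: -0.5686 ± 0.58446 → (-1.153, 0.016).

(-1.153, 0.016)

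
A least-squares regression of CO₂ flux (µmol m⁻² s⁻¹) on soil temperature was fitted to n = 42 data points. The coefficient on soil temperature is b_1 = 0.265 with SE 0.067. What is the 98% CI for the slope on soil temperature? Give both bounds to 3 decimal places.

(0.103, 0.427)

df = n − 2 = 42 − 2 = 40.
t* = t_{0.01, 40} = 2.423257.
Margin = t* × SE = 2.423257 × 0.067 = 0.16236.
CI: 0.265 ± 0.16236 → (0.103, 0.427).
With 98% confidence, each one-unit increase in soil temperature is associated with a change of between 0.103 and 0.427 µmol m⁻² s⁻¹ in CO₂ flux.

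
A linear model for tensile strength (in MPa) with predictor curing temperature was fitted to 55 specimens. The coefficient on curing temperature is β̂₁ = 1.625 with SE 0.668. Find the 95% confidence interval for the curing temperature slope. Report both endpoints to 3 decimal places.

(0.285, 2.965)

df = n − 2 = 55 − 2 = 53.
t* = t_{0.025, 53} = 2.005746.
Margin = t* × SE = 2.005746 × 0.668 = 1.33984.
CI: 1.625 ± 1.33984 → (0.285, 2.965).
With 95% confidence, each one-unit increase in curing temperature is associated with a change of between 0.285 and 2.965 MPa in tensile strength.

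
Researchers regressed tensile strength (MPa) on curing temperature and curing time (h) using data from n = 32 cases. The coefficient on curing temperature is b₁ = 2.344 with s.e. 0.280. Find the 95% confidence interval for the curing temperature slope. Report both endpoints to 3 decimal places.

(1.771, 2.917)

df = n − k − 1 = 32 − 2 − 1 = 29.
t* = t_{0.025, 29} = 2.04523.
Margin = t* × SE = 2.04523 × 0.280 = 0.57266.
CI: 2.344 ± 0.57266 → (1.771, 2.917).
With 95% confidence, each one-unit increase in curing temperature is associated with a change of between 1.771 and 2.917 MPa in tensile strength, holding the other predictors fixed.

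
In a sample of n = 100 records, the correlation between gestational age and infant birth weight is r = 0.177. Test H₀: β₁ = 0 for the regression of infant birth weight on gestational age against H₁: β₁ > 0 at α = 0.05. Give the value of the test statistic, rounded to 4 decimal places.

t = 1.7803

t = r·√(n − 2)/√(1 − r²) = 0.177·√98/√0.968671 = 1.7803.
df = n − 2 = 98.
One-sided p ≈ 0.0391, which is < 0.05, so reject H₀.
There is evidence of a linear association between gestational age and infant birth weight.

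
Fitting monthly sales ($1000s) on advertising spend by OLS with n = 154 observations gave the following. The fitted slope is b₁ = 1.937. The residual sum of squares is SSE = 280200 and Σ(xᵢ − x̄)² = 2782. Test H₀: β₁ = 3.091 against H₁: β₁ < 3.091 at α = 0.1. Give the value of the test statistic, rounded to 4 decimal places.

MSE = SSE/(n − 2) = 280200/152 = 1843.42.
SE(b₁) = √(MSE/Sₓₓ) = √(1843.42/2782) = 0.814017.
t = (1.937 − 3.091) / 0.814017 = -1.4177.
df = n − 2 = 152.
One-sided p ≈ 0.0792, which is < 0.1, so reject H₀.
There is evidence that the true slope on advertising spend is below 3.091 $1000s per unit.

t = -1.4177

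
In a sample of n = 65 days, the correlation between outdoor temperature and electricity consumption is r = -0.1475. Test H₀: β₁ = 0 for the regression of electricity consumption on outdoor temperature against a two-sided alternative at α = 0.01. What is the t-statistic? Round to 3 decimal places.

t = -1.184

t = r·√(n − 2)/√(1 − r²) = -0.1475·√63/√0.978244 = -1.184.
df = n − 2 = 63.
Two-sided p ≈ 0.2410, which is ≥ 0.01, so fail to reject H₀.
The data do not give significant evidence of a linear association between outdoor temperature and electricity consumption.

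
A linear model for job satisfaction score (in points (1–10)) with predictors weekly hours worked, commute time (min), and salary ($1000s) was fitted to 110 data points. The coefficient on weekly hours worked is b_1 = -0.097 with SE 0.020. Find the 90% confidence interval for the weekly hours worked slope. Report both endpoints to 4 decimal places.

(-0.1302, -0.0638)

df = n − k − 1 = 110 − 3 − 1 = 106.
t* = t_{0.05, 106} = 1.659356.
Margin = t* × SE = 1.659356 × 0.020 = 0.033187.
CI: -0.097 ± 0.033187 → (-0.1302, -0.0638).
With 90% confidence, each one-unit increase in weekly hours worked is associated with a change of between -0.1302 and -0.0638 points (1–10) in job satisfaction score, holding the other predictors fixed.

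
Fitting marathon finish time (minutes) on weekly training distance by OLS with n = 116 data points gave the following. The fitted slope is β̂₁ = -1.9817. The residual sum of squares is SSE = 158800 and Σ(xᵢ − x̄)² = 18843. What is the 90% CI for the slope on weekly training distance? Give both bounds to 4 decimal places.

MSE = SSE/(n − 2) = 158800/114 = 1392.98.
SE(β̂₁) = √(MSE/Sₓₓ) = √(1392.98/18843) = 0.271893.
df = n − 2 = 114.
t* = t_{0.05, 114} = 1.65833.
Margin = t* × SE = 1.65833 × 0.271893 = 0.450888.
CI: -1.9817 ± 0.450888 → (-2.4326, -1.5308).
With 90% confidence, each one-unit increase in weekly training distance is associated with a change of between -2.4326 and -1.5308 minutes in marathon finish time.

(-2.4326, -1.5308)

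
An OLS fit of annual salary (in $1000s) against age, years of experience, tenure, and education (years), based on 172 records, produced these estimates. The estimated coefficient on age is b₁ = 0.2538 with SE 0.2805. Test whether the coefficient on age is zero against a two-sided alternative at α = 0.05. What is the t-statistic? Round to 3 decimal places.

H₀: β₁ = 0 vs H₁: β₁ ≠ 0.
t = (b₁ − β₁⁰)/SE = 0.2538 / 0.2805 = 0.905.
df = n − k − 1 = 172 − 4 − 1 = 167.
Two-sided p ≈ 0.3669, which is ≥ 0.05, so fail to reject H₀.
The data do not give significant evidence of an association between age and annual salary, after adjusting for the other predictors.

t = 0.905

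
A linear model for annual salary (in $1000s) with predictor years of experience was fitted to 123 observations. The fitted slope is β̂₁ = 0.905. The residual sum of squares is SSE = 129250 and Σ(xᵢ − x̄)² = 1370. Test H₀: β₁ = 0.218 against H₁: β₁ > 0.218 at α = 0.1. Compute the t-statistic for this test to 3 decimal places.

MSE = SSE/(n − 2) = 129250/121 = 1068.18.
SE(β̂₁) = √(MSE/Sₓₓ) = √(1068.18/1370) = 0.883003.
t = (0.905 − 0.218) / 0.883003 = 0.778.
df = n − 2 = 121.
One-sided p ≈ 0.2190, which is ≥ 0.1, so fail to reject H₀.
The data do not give significant evidence that the true slope on years of experience exceeds 0.218 $1000s per unit.

t = 0.778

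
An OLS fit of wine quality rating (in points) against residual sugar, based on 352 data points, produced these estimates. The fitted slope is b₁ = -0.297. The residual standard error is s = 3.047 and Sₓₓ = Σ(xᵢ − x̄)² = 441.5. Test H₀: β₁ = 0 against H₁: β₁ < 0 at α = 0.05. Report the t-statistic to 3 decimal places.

SE(b₁) = s/√Sₓₓ = 3.047/√441.5 = 0.145013.
t = -0.297 / 0.145013 = -2.048.
df = n − 2 = 350.
One-sided p ≈ 0.0206, which is < 0.05, so reject H₀.
There is evidence that the true slope on residual sugar is negative.

t = -2.048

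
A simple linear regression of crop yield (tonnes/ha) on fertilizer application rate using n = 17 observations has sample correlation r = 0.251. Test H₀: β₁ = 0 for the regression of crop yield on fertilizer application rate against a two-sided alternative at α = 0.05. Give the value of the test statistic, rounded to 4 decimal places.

t = 1.0043

t = r·√(n − 2)/√(1 − r²) = 0.251·√15/√0.936999 = 1.0043.
df = n − 2 = 15.
Two-sided p ≈ 0.3312, which is ≥ 0.05, so fail to reject H₀.
The data do not give significant evidence of a linear association between fertilizer application rate and crop yield.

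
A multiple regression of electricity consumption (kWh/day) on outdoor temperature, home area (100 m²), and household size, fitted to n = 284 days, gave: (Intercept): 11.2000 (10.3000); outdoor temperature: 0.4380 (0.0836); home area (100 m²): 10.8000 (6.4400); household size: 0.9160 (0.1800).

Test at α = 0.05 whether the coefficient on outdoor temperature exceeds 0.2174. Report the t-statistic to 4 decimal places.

t = 2.6388

Read off: b = 0.4380, SE = 0.0836 for outdoor temperature.
H₀: β₁ = 0.2174 vs H₁: β₁ > 0.2174.
t = (0.4380 − 0.2174) / 0.0836 = 2.6388.
df = n − k − 1 = 284 − 3 − 1 = 280.
One-sided p ≈ 0.0044, which is < 0.05, so reject H₀.
There is evidence that the true slope on outdoor temperature exceeds 0.2174 kWh/day per unit, holding the other predictors fixed.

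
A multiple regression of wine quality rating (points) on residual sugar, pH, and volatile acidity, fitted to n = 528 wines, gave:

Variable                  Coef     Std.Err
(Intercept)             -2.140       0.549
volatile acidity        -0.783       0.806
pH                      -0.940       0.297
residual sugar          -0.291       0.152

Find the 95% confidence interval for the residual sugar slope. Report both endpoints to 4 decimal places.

(-0.5896, 0.0076)

Read off: b = -0.291, SE = 0.152 for residual sugar.
df = n − k − 1 = 528 − 3 − 1 = 524.
t* = t_{0.025, 524} = 1.964502.
Margin = t* × SE = 1.964502 × 0.152 = 0.298604.
CI: -0.291 ± 0.298604 → (-0.5896, 0.0076).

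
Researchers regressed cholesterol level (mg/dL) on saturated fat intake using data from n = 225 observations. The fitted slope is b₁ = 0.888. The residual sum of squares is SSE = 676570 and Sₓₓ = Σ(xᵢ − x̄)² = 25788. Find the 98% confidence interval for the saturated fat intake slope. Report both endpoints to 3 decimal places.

MSE = SSE/(n − 2) = 676570/223 = 3033.95.
SE(b₁) = √(MSE/Sₓₓ) = √(3033.95/25788) = 0.343001.
df = n − 2 = 223.
t* = t_{0.01, 223} = 2.343186.
Margin = t* × SE = 2.343186 × 0.343001 = 0.80371.
CI: 0.888 ± 0.80371 → (0.084, 1.692).
With 98% confidence, each one-unit increase in saturated fat intake is associated with a change of between 0.084 and 1.692 mg/dL in cholesterol level.

(0.084, 1.692)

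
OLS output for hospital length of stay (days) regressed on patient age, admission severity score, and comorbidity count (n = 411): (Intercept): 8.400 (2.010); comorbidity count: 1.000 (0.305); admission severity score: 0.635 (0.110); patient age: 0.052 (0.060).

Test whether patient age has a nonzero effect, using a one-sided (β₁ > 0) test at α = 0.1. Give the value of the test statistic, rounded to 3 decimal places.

t = 0.867

Read off: b = 0.052, SE = 0.060 for patient age.
H₀: β₁ = 0 vs H₁: β₁ > 0.
t = 0.052 / 0.060 = 0.867.
df = n − k − 1 = 411 − 3 − 1 = 407.
One-sided p ≈ 0.1933, which is ≥ 0.1, so fail to reject H₀.
The data do not give significant evidence that the true slope on patient age is positive, holding the other predictors fixed.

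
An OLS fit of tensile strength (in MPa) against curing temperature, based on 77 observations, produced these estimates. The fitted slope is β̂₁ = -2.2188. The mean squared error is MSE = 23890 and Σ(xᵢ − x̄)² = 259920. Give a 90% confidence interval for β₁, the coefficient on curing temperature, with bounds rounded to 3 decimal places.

SE(β̂₁) = √(MSE/Sₓₓ) = √(23890/259920) = 0.303171.
df = n − 2 = 75.
t* = t_{0.05, 75} = 1.665425.
Margin = t* × SE = 1.665425 × 0.303171 = 0.50491.
CI: -2.2188 ± 0.50491 → (-2.724, -1.714).
With 90% confidence, each one-unit increase in curing temperature is associated with a change of between -2.724 and -1.714 MPa in tensile strength.

(-2.724, -1.714)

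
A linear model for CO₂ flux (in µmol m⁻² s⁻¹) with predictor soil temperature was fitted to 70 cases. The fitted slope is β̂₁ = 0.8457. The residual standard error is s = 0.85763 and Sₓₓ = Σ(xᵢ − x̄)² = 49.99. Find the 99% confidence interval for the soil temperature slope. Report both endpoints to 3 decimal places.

(0.524, 1.167)

SE(β̂₁) = s/√Sₓₓ = 0.85763/√49.99 = 0.121299.
df = n − 2 = 68.
t* = t_{0.005, 68} = 2.650081.
Margin = t* × SE = 2.650081 × 0.121299 = 0.32145.
CI: 0.8457 ± 0.32145 → (0.524, 1.167).
With 99% confidence, each one-unit increase in soil temperature is associated with a change of between 0.524 and 1.167 µmol m⁻² s⁻¹ in CO₂ flux.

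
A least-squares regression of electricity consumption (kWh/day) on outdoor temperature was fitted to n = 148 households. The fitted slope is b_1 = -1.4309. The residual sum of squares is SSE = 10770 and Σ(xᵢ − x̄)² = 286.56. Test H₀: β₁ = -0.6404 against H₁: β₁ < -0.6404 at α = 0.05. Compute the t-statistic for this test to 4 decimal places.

MSE = SSE/(n − 2) = 10770/146 = 73.7671.
SE(b_1) = √(MSE/Sₓₓ) = √(73.7671/286.56) = 0.507369.
t = (-1.4309 − (-0.6404)) / 0.507369 = -1.5580.
df = n − 2 = 146.
One-sided p ≈ 0.0607, which is ≥ 0.05, so fail to reject H₀.
The data do not give significant evidence that the true slope on outdoor temperature is below -0.6404 kWh/day per unit.

t = -1.5580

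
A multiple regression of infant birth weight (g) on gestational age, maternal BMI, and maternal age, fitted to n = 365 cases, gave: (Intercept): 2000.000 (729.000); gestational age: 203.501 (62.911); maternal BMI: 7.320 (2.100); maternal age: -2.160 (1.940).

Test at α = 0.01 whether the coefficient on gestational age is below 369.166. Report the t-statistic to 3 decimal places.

t = -2.633

Read off: b = 203.501, SE = 62.911 for gestational age.
H₀: β₁ = 369.166 vs H₁: β₁ < 369.166.
t = (203.501 − 369.166) / 62.911 = -2.633.
df = n − k − 1 = 365 − 3 − 1 = 361.
One-sided p ≈ 0.0044, which is < 0.01, so reject H₀.
There is evidence that the true slope on gestational age is below 369.166 g per unit, holding the other predictors fixed.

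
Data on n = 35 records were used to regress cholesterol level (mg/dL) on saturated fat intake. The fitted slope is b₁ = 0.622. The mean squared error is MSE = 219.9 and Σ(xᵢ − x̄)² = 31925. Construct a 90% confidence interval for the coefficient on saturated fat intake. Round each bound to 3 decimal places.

(0.482, 0.762)

SE(b₁) = √(MSE/Sₓₓ) = √(219.9/31925) = 0.0829941.
df = n − 2 = 33.
t* = t_{0.05, 33} = 1.69236.
Margin = t* × SE = 1.69236 × 0.0829941 = 0.14046.
CI: 0.622 ± 0.14046 → (0.482, 0.762).
With 90% confidence, each one-unit increase in saturated fat intake is associated with a change of between 0.482 and 0.762 mg/dL in cholesterol level.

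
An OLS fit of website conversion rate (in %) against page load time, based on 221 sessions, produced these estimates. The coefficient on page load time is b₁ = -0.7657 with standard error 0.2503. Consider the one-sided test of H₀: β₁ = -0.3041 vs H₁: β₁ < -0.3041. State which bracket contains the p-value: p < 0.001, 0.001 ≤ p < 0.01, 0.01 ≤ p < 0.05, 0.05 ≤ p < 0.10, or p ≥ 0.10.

0.01 ≤ p < 0.05

t = (-0.7657 − (-0.3041)) / 0.2503 = -1.844.
df = n − 2 = 221 − 2 = 219.
One-sided p = P(T_{219} < t) ≈ 0.0333.
So 0.01 ≤ p < 0.05.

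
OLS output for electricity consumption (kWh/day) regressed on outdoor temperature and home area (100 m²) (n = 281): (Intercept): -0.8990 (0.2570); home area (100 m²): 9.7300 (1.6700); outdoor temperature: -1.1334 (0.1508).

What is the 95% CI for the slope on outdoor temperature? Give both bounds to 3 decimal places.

Read off: b = -1.1334, SE = 0.1508 for outdoor temperature.
df = n − k − 1 = 281 − 2 − 1 = 278.
t* = t_{0.025, 278} = 1.968534.
Margin = t* × SE = 1.968534 × 0.1508 = 0.29685.
CI: -1.1334 ± 0.29685 → (-1.430, -0.837).

(-1.430, -0.837)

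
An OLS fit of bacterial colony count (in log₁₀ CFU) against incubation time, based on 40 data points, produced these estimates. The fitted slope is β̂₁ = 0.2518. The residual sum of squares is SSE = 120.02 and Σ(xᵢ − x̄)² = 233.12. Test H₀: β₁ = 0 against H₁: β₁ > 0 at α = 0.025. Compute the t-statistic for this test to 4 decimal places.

MSE = SSE/(n − 2) = 120.02/38 = 3.15842.
SE(β̂₁) = √(MSE/Sₓₓ) = √(3.15842/233.12) = 0.116398.
t = 0.2518 / 0.116398 = 2.1633.
df = n − 2 = 38.
One-sided p ≈ 0.0184, which is < 0.025, so reject H₀.
There is evidence that the true slope on incubation time is positive.

t = 2.1633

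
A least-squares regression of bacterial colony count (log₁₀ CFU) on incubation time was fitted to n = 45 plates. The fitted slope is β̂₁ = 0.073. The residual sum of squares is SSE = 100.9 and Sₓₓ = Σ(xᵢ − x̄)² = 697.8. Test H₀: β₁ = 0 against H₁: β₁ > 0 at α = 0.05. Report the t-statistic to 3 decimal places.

t = 1.259

MSE = SSE/(n − 2) = 100.9/43 = 2.34651.
SE(β̂₁) = √(MSE/Sₓₓ) = √(2.34651/697.8) = 0.057989.
t = 0.073 / 0.057989 = 1.259.
df = n − 2 = 43.
One-sided p ≈ 0.1074, which is ≥ 0.05, so fail to reject H₀.
The data do not give significant evidence that the true slope on incubation time is positive.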